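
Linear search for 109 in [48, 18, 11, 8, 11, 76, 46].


i=0: 48!=109
i=1: 18!=109
i=2: 11!=109
i=3: 8!=109
i=4: 11!=109
i=5: 76!=109
i=6: 46!=109

Not found, 7 comps


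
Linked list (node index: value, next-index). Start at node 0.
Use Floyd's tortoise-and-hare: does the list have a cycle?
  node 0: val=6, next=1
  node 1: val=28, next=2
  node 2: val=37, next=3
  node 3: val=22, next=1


Floyd's tortoise (slow, +1) and hare (fast, +2):
  init: slow=0, fast=0
  step 1: slow=1, fast=2
  step 2: slow=2, fast=1
  step 3: slow=3, fast=3
  slow == fast at node 3: cycle detected

Cycle: yes


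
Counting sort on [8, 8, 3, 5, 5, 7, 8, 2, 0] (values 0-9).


Input: [8, 8, 3, 5, 5, 7, 8, 2, 0]
Counts: [1, 0, 1, 1, 0, 2, 0, 1, 3, 0]

Sorted: [0, 2, 3, 5, 5, 7, 8, 8, 8]


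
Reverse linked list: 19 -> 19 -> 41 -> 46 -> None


Step 1: curr=19, set curr.next=prev(None) | reversed so far: 19
Step 2: curr=19, set curr.next=prev(19) | reversed so far: 19 -> 19
Step 3: curr=41, set curr.next=prev(19) | reversed so far: 41 -> 19 -> 19
Step 4: curr=46, set curr.next=prev(41) | reversed so far: 46 -> 41 -> 19 -> 19

46 -> 41 -> 19 -> 19 -> None


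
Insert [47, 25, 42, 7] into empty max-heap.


Insert 47: [47]
Insert 25: [47, 25]
Insert 42: [47, 25, 42]
Insert 7: [47, 25, 42, 7]

Final heap: [47, 25, 42, 7]


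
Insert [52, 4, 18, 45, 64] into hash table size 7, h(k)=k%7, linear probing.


Insert 52: h=3 -> slot 3
Insert 4: h=4 -> slot 4
Insert 18: h=4, 1 probes -> slot 5
Insert 45: h=3, 3 probes -> slot 6
Insert 64: h=1 -> slot 1

Table: [None, 64, None, 52, 4, 18, 45]


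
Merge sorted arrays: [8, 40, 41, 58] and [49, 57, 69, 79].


Take 8 from A
Take 40 from A
Take 41 from A
Take 49 from B
Take 57 from B
Take 58 from A

Merged: [8, 40, 41, 49, 57, 58, 69, 79]


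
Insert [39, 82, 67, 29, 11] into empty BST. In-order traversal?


Insert 39: root
Insert 82: R from 39
Insert 67: R from 39 -> L from 82
Insert 29: L from 39
Insert 11: L from 39 -> L from 29

In-order: [11, 29, 39, 67, 82]


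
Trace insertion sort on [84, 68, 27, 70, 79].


Initial: [84, 68, 27, 70, 79]
Insert 68: [68, 84, 27, 70, 79]
Insert 27: [27, 68, 84, 70, 79]
Insert 70: [27, 68, 70, 84, 79]
Insert 79: [27, 68, 70, 79, 84]

Sorted: [27, 68, 70, 79, 84]


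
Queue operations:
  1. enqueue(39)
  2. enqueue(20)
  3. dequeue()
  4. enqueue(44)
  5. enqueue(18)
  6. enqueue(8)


enqueue(39) -> [39]
enqueue(20) -> [39, 20]
dequeue()->39, [20]
enqueue(44) -> [20, 44]
enqueue(18) -> [20, 44, 18]
enqueue(8) -> [20, 44, 18, 8]

Final queue: [20, 44, 18, 8]


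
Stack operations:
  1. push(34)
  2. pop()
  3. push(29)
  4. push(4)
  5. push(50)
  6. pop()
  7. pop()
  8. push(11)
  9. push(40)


push(34) -> [34]
pop()->34, []
push(29) -> [29]
push(4) -> [29, 4]
push(50) -> [29, 4, 50]
pop()->50, [29, 4]
pop()->4, [29]
push(11) -> [29, 11]
push(40) -> [29, 11, 40]

Final stack: [29, 11, 40]


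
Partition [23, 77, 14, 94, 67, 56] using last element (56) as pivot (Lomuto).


Pivot: 56
  23 <= 56: advance i (no swap)
  14 <= 56: swap -> [23, 14, 77, 94, 67, 56]
Place pivot at 2: [23, 14, 56, 94, 67, 77]

Partitioned: [23, 14, 56, 94, 67, 77]


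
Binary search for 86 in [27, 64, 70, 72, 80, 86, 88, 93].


Step 1: lo=0, hi=7, mid=3, val=72
Step 2: lo=4, hi=7, mid=5, val=86

Found at index 5


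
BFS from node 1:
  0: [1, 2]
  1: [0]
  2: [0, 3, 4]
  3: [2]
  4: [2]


Visit 1, enqueue [0]
Visit 0, enqueue [2]
Visit 2, enqueue [3, 4]
Visit 3, enqueue []
Visit 4, enqueue []

BFS order: [1, 0, 2, 3, 4]


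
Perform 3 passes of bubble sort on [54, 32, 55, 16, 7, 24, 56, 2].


Initial: [54, 32, 55, 16, 7, 24, 56, 2]
Pass 1: [32, 54, 16, 7, 24, 55, 2, 56] (5 swaps)
Pass 2: [32, 16, 7, 24, 54, 2, 55, 56] (4 swaps)
Pass 3: [16, 7, 24, 32, 2, 54, 55, 56] (4 swaps)

After 3 passes: [16, 7, 24, 32, 2, 54, 55, 56]


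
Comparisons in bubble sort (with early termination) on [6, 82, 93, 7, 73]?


Algorithm: bubble sort (with early termination)
Input: [6, 82, 93, 7, 73]
Sorted: [6, 7, 73, 82, 93]

9


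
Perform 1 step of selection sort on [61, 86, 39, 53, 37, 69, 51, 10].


Initial: [61, 86, 39, 53, 37, 69, 51, 10]
Step 1: min=10 at 7
  Swap: [10, 86, 39, 53, 37, 69, 51, 61]

After 1 step: [10, 86, 39, 53, 37, 69, 51, 61]


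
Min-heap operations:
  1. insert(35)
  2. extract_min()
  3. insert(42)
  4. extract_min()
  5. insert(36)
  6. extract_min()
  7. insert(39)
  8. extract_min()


insert(35) -> [35]
extract_min()->35, []
insert(42) -> [42]
extract_min()->42, []
insert(36) -> [36]
extract_min()->36, []
insert(39) -> [39]
extract_min()->39, []

Final heap: []


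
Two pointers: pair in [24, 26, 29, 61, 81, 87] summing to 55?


lo=0(24)+hi=5(87)=111
lo=0(24)+hi=4(81)=105
lo=0(24)+hi=3(61)=85
lo=0(24)+hi=2(29)=53
lo=1(26)+hi=2(29)=55

Yes: 26+29=55


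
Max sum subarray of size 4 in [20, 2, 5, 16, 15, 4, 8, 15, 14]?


[0:4]: 43
[1:5]: 38
[2:6]: 40
[3:7]: 43
[4:8]: 42
[5:9]: 41

Max: 43 at [0:4]


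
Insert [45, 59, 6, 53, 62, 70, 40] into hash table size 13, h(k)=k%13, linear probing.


Insert 45: h=6 -> slot 6
Insert 59: h=7 -> slot 7
Insert 6: h=6, 2 probes -> slot 8
Insert 53: h=1 -> slot 1
Insert 62: h=10 -> slot 10
Insert 70: h=5 -> slot 5
Insert 40: h=1, 1 probes -> slot 2

Table: [None, 53, 40, None, None, 70, 45, 59, 6, None, 62, None, None]


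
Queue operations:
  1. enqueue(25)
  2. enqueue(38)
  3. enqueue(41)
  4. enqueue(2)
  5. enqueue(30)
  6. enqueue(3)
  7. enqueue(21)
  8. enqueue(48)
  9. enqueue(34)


enqueue(25) -> [25]
enqueue(38) -> [25, 38]
enqueue(41) -> [25, 38, 41]
enqueue(2) -> [25, 38, 41, 2]
enqueue(30) -> [25, 38, 41, 2, 30]
enqueue(3) -> [25, 38, 41, 2, 30, 3]
enqueue(21) -> [25, 38, 41, 2, 30, 3, 21]
enqueue(48) -> [25, 38, 41, 2, 30, 3, 21, 48]
enqueue(34) -> [25, 38, 41, 2, 30, 3, 21, 48, 34]

Final queue: [25, 38, 41, 2, 30, 3, 21, 48, 34]


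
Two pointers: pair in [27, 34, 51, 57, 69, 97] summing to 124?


lo=0(27)+hi=5(97)=124

Yes: 27+97=124


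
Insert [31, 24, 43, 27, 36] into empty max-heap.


Insert 31: [31]
Insert 24: [31, 24]
Insert 43: [43, 24, 31]
Insert 27: [43, 27, 31, 24]
Insert 36: [43, 36, 31, 24, 27]

Final heap: [43, 36, 31, 24, 27]


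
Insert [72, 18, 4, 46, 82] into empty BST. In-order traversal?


Insert 72: root
Insert 18: L from 72
Insert 4: L from 72 -> L from 18
Insert 46: L from 72 -> R from 18
Insert 82: R from 72

In-order: [4, 18, 46, 72, 82]


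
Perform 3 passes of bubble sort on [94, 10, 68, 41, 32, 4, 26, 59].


Initial: [94, 10, 68, 41, 32, 4, 26, 59]
Pass 1: [10, 68, 41, 32, 4, 26, 59, 94] (7 swaps)
Pass 2: [10, 41, 32, 4, 26, 59, 68, 94] (5 swaps)
Pass 3: [10, 32, 4, 26, 41, 59, 68, 94] (3 swaps)

After 3 passes: [10, 32, 4, 26, 41, 59, 68, 94]


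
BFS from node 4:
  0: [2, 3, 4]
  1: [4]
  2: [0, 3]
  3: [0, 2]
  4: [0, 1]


Visit 4, enqueue [0, 1]
Visit 0, enqueue [2, 3]
Visit 1, enqueue []
Visit 2, enqueue []
Visit 3, enqueue []

BFS order: [4, 0, 1, 2, 3]


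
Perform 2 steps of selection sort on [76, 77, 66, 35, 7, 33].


Initial: [76, 77, 66, 35, 7, 33]
Step 1: min=7 at 4
  Swap: [7, 77, 66, 35, 76, 33]
Step 2: min=33 at 5
  Swap: [7, 33, 66, 35, 76, 77]

After 2 steps: [7, 33, 66, 35, 76, 77]


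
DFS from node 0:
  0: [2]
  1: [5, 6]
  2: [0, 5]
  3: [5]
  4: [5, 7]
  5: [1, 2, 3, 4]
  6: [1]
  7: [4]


Visit 0, push [2]
Visit 2, push [5]
Visit 5, push [4, 3, 1]
Visit 1, push [6]
Visit 6, push []
Visit 3, push []
Visit 4, push [7]
Visit 7, push []

DFS order: [0, 2, 5, 1, 6, 3, 4, 7]


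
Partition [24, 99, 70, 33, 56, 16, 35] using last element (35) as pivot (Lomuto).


Pivot: 35
  24 <= 35: advance i (no swap)
  33 <= 35: swap -> [24, 33, 70, 99, 56, 16, 35]
  16 <= 35: swap -> [24, 33, 16, 99, 56, 70, 35]
Place pivot at 3: [24, 33, 16, 35, 56, 70, 99]

Partitioned: [24, 33, 16, 35, 56, 70, 99]


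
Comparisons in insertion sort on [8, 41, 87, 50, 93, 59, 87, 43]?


Algorithm: insertion sort
Input: [8, 41, 87, 50, 93, 59, 87, 43]
Sorted: [8, 41, 43, 50, 59, 87, 87, 93]

16


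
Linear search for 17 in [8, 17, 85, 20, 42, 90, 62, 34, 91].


i=0: 8!=17
i=1: 17==17 found!

Found at 1, 2 comps


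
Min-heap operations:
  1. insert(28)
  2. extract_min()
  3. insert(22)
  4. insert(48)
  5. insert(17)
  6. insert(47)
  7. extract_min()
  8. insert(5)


insert(28) -> [28]
extract_min()->28, []
insert(22) -> [22]
insert(48) -> [22, 48]
insert(17) -> [17, 48, 22]
insert(47) -> [17, 47, 22, 48]
extract_min()->17, [22, 47, 48]
insert(5) -> [5, 22, 48, 47]

Final heap: [5, 22, 48, 47]


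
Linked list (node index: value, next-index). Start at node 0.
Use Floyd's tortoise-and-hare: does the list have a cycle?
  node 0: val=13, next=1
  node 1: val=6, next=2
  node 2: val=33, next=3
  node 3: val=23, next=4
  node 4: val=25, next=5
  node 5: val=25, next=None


Floyd's tortoise (slow, +1) and hare (fast, +2):
  init: slow=0, fast=0
  step 1: slow=1, fast=2
  step 2: slow=2, fast=4
  step 3: fast 4->5->None, no cycle

Cycle: no


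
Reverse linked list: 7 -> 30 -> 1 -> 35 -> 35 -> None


Step 1: curr=7, set curr.next=prev(None) | reversed so far: 7
Step 2: curr=30, set curr.next=prev(7) | reversed so far: 30 -> 7
Step 3: curr=1, set curr.next=prev(30) | reversed so far: 1 -> 30 -> 7
Step 4: curr=35, set curr.next=prev(1) | reversed so far: 35 -> 1 -> 30 -> 7
Step 5: curr=35, set curr.next=prev(35) | reversed so far: 35 -> 35 -> 1 -> 30 -> 7

35 -> 35 -> 1 -> 30 -> 7 -> None


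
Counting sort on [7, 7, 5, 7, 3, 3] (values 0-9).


Input: [7, 7, 5, 7, 3, 3]
Counts: [0, 0, 0, 2, 0, 1, 0, 3, 0, 0]

Sorted: [3, 3, 5, 7, 7, 7]


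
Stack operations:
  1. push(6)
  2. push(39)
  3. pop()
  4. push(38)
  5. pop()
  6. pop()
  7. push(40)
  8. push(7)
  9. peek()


push(6) -> [6]
push(39) -> [6, 39]
pop()->39, [6]
push(38) -> [6, 38]
pop()->38, [6]
pop()->6, []
push(40) -> [40]
push(7) -> [40, 7]
peek()->7

Final stack: [40, 7]


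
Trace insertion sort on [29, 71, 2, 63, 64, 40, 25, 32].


Initial: [29, 71, 2, 63, 64, 40, 25, 32]
Insert 71: [29, 71, 2, 63, 64, 40, 25, 32]
Insert 2: [2, 29, 71, 63, 64, 40, 25, 32]
Insert 63: [2, 29, 63, 71, 64, 40, 25, 32]
Insert 64: [2, 29, 63, 64, 71, 40, 25, 32]
Insert 40: [2, 29, 40, 63, 64, 71, 25, 32]
Insert 25: [2, 25, 29, 40, 63, 64, 71, 32]
Insert 32: [2, 25, 29, 32, 40, 63, 64, 71]

Sorted: [2, 25, 29, 32, 40, 63, 64, 71]


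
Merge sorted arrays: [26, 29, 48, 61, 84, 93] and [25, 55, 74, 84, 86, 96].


Take 25 from B
Take 26 from A
Take 29 from A
Take 48 from A
Take 55 from B
Take 61 from A
Take 74 from B
Take 84 from A
Take 84 from B
Take 86 from B
Take 93 from A

Merged: [25, 26, 29, 48, 55, 61, 74, 84, 84, 86, 93, 96]


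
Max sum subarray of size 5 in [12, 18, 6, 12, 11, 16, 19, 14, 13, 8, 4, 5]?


[0:5]: 59
[1:6]: 63
[2:7]: 64
[3:8]: 72
[4:9]: 73
[5:10]: 70
[6:11]: 58
[7:12]: 44

Max: 73 at [4:9]


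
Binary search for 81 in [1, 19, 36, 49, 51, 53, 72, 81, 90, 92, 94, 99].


Step 1: lo=0, hi=11, mid=5, val=53
Step 2: lo=6, hi=11, mid=8, val=90
Step 3: lo=6, hi=7, mid=6, val=72
Step 4: lo=7, hi=7, mid=7, val=81

Found at index 7


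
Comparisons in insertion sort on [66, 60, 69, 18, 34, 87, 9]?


Algorithm: insertion sort
Input: [66, 60, 69, 18, 34, 87, 9]
Sorted: [9, 18, 34, 60, 66, 69, 87]

16


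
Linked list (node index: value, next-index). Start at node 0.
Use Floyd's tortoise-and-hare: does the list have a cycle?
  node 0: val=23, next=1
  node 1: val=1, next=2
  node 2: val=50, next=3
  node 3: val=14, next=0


Floyd's tortoise (slow, +1) and hare (fast, +2):
  init: slow=0, fast=0
  step 1: slow=1, fast=2
  step 2: slow=2, fast=0
  step 3: slow=3, fast=2
  step 4: slow=0, fast=0
  slow == fast at node 0: cycle detected

Cycle: yes


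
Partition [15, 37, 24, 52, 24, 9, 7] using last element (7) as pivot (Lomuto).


Pivot: 7
Place pivot at 0: [7, 37, 24, 52, 24, 9, 15]

Partitioned: [7, 37, 24, 52, 24, 9, 15]


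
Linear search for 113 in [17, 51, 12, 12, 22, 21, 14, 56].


i=0: 17!=113
i=1: 51!=113
i=2: 12!=113
i=3: 12!=113
i=4: 22!=113
i=5: 21!=113
i=6: 14!=113
i=7: 56!=113

Not found, 8 comps


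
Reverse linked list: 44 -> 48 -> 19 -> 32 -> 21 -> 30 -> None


Step 1: curr=44, set curr.next=prev(None) | reversed so far: 44
Step 2: curr=48, set curr.next=prev(44) | reversed so far: 48 -> 44
Step 3: curr=19, set curr.next=prev(48) | reversed so far: 19 -> 48 -> 44
Step 4: curr=32, set curr.next=prev(19) | reversed so far: 32 -> 19 -> 48 -> 44
Step 5: curr=21, set curr.next=prev(32) | reversed so far: 21 -> 32 -> 19 -> 48 -> 44
Step 6: curr=30, set curr.next=prev(21) | reversed so far: 30 -> 21 -> 32 -> 19 -> 48 -> 44

30 -> 21 -> 32 -> 19 -> 48 -> 44 -> None


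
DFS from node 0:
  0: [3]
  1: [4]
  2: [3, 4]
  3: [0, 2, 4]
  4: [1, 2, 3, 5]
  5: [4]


Visit 0, push [3]
Visit 3, push [4, 2]
Visit 2, push [4]
Visit 4, push [5, 1]
Visit 1, push []
Visit 5, push []

DFS order: [0, 3, 2, 4, 1, 5]


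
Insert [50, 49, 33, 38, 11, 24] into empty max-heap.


Insert 50: [50]
Insert 49: [50, 49]
Insert 33: [50, 49, 33]
Insert 38: [50, 49, 33, 38]
Insert 11: [50, 49, 33, 38, 11]
Insert 24: [50, 49, 33, 38, 11, 24]

Final heap: [50, 49, 33, 38, 11, 24]


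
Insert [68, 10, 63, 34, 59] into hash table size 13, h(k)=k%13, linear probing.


Insert 68: h=3 -> slot 3
Insert 10: h=10 -> slot 10
Insert 63: h=11 -> slot 11
Insert 34: h=8 -> slot 8
Insert 59: h=7 -> slot 7

Table: [None, None, None, 68, None, None, None, 59, 34, None, 10, 63, None]


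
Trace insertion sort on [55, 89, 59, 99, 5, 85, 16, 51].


Initial: [55, 89, 59, 99, 5, 85, 16, 51]
Insert 89: [55, 89, 59, 99, 5, 85, 16, 51]
Insert 59: [55, 59, 89, 99, 5, 85, 16, 51]
Insert 99: [55, 59, 89, 99, 5, 85, 16, 51]
Insert 5: [5, 55, 59, 89, 99, 85, 16, 51]
Insert 85: [5, 55, 59, 85, 89, 99, 16, 51]
Insert 16: [5, 16, 55, 59, 85, 89, 99, 51]
Insert 51: [5, 16, 51, 55, 59, 85, 89, 99]

Sorted: [5, 16, 51, 55, 59, 85, 89, 99]


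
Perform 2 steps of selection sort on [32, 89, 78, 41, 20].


Initial: [32, 89, 78, 41, 20]
Step 1: min=20 at 4
  Swap: [20, 89, 78, 41, 32]
Step 2: min=32 at 4
  Swap: [20, 32, 78, 41, 89]

After 2 steps: [20, 32, 78, 41, 89]


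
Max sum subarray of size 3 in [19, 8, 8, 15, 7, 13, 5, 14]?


[0:3]: 35
[1:4]: 31
[2:5]: 30
[3:6]: 35
[4:7]: 25
[5:8]: 32

Max: 35 at [0:3]


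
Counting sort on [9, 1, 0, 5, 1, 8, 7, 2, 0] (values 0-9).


Input: [9, 1, 0, 5, 1, 8, 7, 2, 0]
Counts: [2, 2, 1, 0, 0, 1, 0, 1, 1, 1]

Sorted: [0, 0, 1, 1, 2, 5, 7, 8, 9]


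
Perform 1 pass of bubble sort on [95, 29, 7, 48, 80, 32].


Initial: [95, 29, 7, 48, 80, 32]
Pass 1: [29, 7, 48, 80, 32, 95] (5 swaps)

After 1 pass: [29, 7, 48, 80, 32, 95]


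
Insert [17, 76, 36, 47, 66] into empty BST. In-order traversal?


Insert 17: root
Insert 76: R from 17
Insert 36: R from 17 -> L from 76
Insert 47: R from 17 -> L from 76 -> R from 36
Insert 66: R from 17 -> L from 76 -> R from 36 -> R from 47

In-order: [17, 36, 47, 66, 76]


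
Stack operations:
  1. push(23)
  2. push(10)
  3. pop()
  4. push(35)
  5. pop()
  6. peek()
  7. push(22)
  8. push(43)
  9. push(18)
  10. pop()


push(23) -> [23]
push(10) -> [23, 10]
pop()->10, [23]
push(35) -> [23, 35]
pop()->35, [23]
peek()->23
push(22) -> [23, 22]
push(43) -> [23, 22, 43]
push(18) -> [23, 22, 43, 18]
pop()->18, [23, 22, 43]

Final stack: [23, 22, 43]


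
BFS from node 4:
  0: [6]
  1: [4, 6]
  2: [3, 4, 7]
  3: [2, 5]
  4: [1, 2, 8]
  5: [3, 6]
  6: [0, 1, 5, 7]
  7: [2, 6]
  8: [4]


Visit 4, enqueue [1, 2, 8]
Visit 1, enqueue [6]
Visit 2, enqueue [3, 7]
Visit 8, enqueue []
Visit 6, enqueue [0, 5]
Visit 3, enqueue []
Visit 7, enqueue []
Visit 0, enqueue []
Visit 5, enqueue []

BFS order: [4, 1, 2, 8, 6, 3, 7, 0, 5]


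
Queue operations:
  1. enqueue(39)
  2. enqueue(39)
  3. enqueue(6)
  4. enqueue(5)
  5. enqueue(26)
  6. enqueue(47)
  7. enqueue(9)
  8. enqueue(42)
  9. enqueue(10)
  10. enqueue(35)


enqueue(39) -> [39]
enqueue(39) -> [39, 39]
enqueue(6) -> [39, 39, 6]
enqueue(5) -> [39, 39, 6, 5]
enqueue(26) -> [39, 39, 6, 5, 26]
enqueue(47) -> [39, 39, 6, 5, 26, 47]
enqueue(9) -> [39, 39, 6, 5, 26, 47, 9]
enqueue(42) -> [39, 39, 6, 5, 26, 47, 9, 42]
enqueue(10) -> [39, 39, 6, 5, 26, 47, 9, 42, 10]
enqueue(35) -> [39, 39, 6, 5, 26, 47, 9, 42, 10, 35]

Final queue: [39, 39, 6, 5, 26, 47, 9, 42, 10, 35]


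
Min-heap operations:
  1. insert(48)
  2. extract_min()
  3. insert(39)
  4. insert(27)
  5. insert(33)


insert(48) -> [48]
extract_min()->48, []
insert(39) -> [39]
insert(27) -> [27, 39]
insert(33) -> [27, 39, 33]

Final heap: [27, 39, 33]


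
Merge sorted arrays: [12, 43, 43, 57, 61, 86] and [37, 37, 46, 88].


Take 12 from A
Take 37 from B
Take 37 from B
Take 43 from A
Take 43 from A
Take 46 from B
Take 57 from A
Take 61 from A
Take 86 from A

Merged: [12, 37, 37, 43, 43, 46, 57, 61, 86, 88]


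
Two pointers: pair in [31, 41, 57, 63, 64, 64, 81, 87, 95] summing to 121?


lo=0(31)+hi=8(95)=126
lo=0(31)+hi=7(87)=118
lo=1(41)+hi=7(87)=128
lo=1(41)+hi=6(81)=122
lo=1(41)+hi=5(64)=105
lo=2(57)+hi=5(64)=121

Yes: 57+64=121


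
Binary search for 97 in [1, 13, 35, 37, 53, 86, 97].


Step 1: lo=0, hi=6, mid=3, val=37
Step 2: lo=4, hi=6, mid=5, val=86
Step 3: lo=6, hi=6, mid=6, val=97

Found at index 6


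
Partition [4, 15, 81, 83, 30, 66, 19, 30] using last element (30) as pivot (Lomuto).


Pivot: 30
  4 <= 30: advance i (no swap)
  15 <= 30: advance i (no swap)
  30 <= 30: swap -> [4, 15, 30, 83, 81, 66, 19, 30]
  19 <= 30: swap -> [4, 15, 30, 19, 81, 66, 83, 30]
Place pivot at 4: [4, 15, 30, 19, 30, 66, 83, 81]

Partitioned: [4, 15, 30, 19, 30, 66, 83, 81]


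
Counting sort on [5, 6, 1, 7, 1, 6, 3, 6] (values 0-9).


Input: [5, 6, 1, 7, 1, 6, 3, 6]
Counts: [0, 2, 0, 1, 0, 1, 3, 1, 0, 0]

Sorted: [1, 1, 3, 5, 6, 6, 6, 7]


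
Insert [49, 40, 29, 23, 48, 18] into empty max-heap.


Insert 49: [49]
Insert 40: [49, 40]
Insert 29: [49, 40, 29]
Insert 23: [49, 40, 29, 23]
Insert 48: [49, 48, 29, 23, 40]
Insert 18: [49, 48, 29, 23, 40, 18]

Final heap: [49, 48, 29, 23, 40, 18]


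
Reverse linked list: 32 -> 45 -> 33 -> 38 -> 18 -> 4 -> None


Step 1: curr=32, set curr.next=prev(None) | reversed so far: 32
Step 2: curr=45, set curr.next=prev(32) | reversed so far: 45 -> 32
Step 3: curr=33, set curr.next=prev(45) | reversed so far: 33 -> 45 -> 32
Step 4: curr=38, set curr.next=prev(33) | reversed so far: 38 -> 33 -> 45 -> 32
Step 5: curr=18, set curr.next=prev(38) | reversed so far: 18 -> 38 -> 33 -> 45 -> 32
Step 6: curr=4, set curr.next=prev(18) | reversed so far: 4 -> 18 -> 38 -> 33 -> 45 -> 32

4 -> 18 -> 38 -> 33 -> 45 -> 32 -> None


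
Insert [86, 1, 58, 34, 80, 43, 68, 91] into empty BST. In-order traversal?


Insert 86: root
Insert 1: L from 86
Insert 58: L from 86 -> R from 1
Insert 34: L from 86 -> R from 1 -> L from 58
Insert 80: L from 86 -> R from 1 -> R from 58
Insert 43: L from 86 -> R from 1 -> L from 58 -> R from 34
Insert 68: L from 86 -> R from 1 -> R from 58 -> L from 80
Insert 91: R from 86

In-order: [1, 34, 43, 58, 68, 80, 86, 91]


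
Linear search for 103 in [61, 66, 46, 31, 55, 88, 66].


i=0: 61!=103
i=1: 66!=103
i=2: 46!=103
i=3: 31!=103
i=4: 55!=103
i=5: 88!=103
i=6: 66!=103

Not found, 7 comps


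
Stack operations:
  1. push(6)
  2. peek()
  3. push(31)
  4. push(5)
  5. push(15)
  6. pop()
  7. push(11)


push(6) -> [6]
peek()->6
push(31) -> [6, 31]
push(5) -> [6, 31, 5]
push(15) -> [6, 31, 5, 15]
pop()->15, [6, 31, 5]
push(11) -> [6, 31, 5, 11]

Final stack: [6, 31, 5, 11]


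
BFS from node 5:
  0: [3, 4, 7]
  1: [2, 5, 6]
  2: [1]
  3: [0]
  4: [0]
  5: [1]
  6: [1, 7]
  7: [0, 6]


Visit 5, enqueue [1]
Visit 1, enqueue [2, 6]
Visit 2, enqueue []
Visit 6, enqueue [7]
Visit 7, enqueue [0]
Visit 0, enqueue [3, 4]
Visit 3, enqueue []
Visit 4, enqueue []

BFS order: [5, 1, 2, 6, 7, 0, 3, 4]


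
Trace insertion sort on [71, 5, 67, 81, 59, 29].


Initial: [71, 5, 67, 81, 59, 29]
Insert 5: [5, 71, 67, 81, 59, 29]
Insert 67: [5, 67, 71, 81, 59, 29]
Insert 81: [5, 67, 71, 81, 59, 29]
Insert 59: [5, 59, 67, 71, 81, 29]
Insert 29: [5, 29, 59, 67, 71, 81]

Sorted: [5, 29, 59, 67, 71, 81]


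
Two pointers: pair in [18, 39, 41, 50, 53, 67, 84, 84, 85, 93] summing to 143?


lo=0(18)+hi=9(93)=111
lo=1(39)+hi=9(93)=132
lo=2(41)+hi=9(93)=134
lo=3(50)+hi=9(93)=143

Yes: 50+93=143


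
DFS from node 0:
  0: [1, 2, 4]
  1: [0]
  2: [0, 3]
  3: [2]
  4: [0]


Visit 0, push [4, 2, 1]
Visit 1, push []
Visit 2, push [3]
Visit 3, push []
Visit 4, push []

DFS order: [0, 1, 2, 3, 4]


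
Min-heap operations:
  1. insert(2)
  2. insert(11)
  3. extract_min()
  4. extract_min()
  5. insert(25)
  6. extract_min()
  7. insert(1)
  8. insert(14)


insert(2) -> [2]
insert(11) -> [2, 11]
extract_min()->2, [11]
extract_min()->11, []
insert(25) -> [25]
extract_min()->25, []
insert(1) -> [1]
insert(14) -> [1, 14]

Final heap: [1, 14]


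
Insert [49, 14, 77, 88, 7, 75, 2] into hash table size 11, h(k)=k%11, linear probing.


Insert 49: h=5 -> slot 5
Insert 14: h=3 -> slot 3
Insert 77: h=0 -> slot 0
Insert 88: h=0, 1 probes -> slot 1
Insert 7: h=7 -> slot 7
Insert 75: h=9 -> slot 9
Insert 2: h=2 -> slot 2

Table: [77, 88, 2, 14, None, 49, None, 7, None, 75, None]


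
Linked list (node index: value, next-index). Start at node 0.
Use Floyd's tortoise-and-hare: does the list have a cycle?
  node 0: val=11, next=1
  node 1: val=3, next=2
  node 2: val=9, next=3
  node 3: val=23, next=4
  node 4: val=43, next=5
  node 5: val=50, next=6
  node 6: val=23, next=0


Floyd's tortoise (slow, +1) and hare (fast, +2):
  init: slow=0, fast=0
  step 1: slow=1, fast=2
  step 2: slow=2, fast=4
  step 3: slow=3, fast=6
  step 4: slow=4, fast=1
  step 5: slow=5, fast=3
  step 6: slow=6, fast=5
  step 7: slow=0, fast=0
  slow == fast at node 0: cycle detected

Cycle: yes


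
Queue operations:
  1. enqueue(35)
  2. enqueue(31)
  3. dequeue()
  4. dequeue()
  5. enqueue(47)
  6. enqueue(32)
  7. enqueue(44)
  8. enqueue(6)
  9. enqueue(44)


enqueue(35) -> [35]
enqueue(31) -> [35, 31]
dequeue()->35, [31]
dequeue()->31, []
enqueue(47) -> [47]
enqueue(32) -> [47, 32]
enqueue(44) -> [47, 32, 44]
enqueue(6) -> [47, 32, 44, 6]
enqueue(44) -> [47, 32, 44, 6, 44]

Final queue: [47, 32, 44, 6, 44]


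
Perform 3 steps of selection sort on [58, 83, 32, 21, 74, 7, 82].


Initial: [58, 83, 32, 21, 74, 7, 82]
Step 1: min=7 at 5
  Swap: [7, 83, 32, 21, 74, 58, 82]
Step 2: min=21 at 3
  Swap: [7, 21, 32, 83, 74, 58, 82]
Step 3: min=32 at 2
  Swap: [7, 21, 32, 83, 74, 58, 82]

After 3 steps: [7, 21, 32, 83, 74, 58, 82]


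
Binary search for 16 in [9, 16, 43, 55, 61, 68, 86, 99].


Step 1: lo=0, hi=7, mid=3, val=55
Step 2: lo=0, hi=2, mid=1, val=16

Found at index 1


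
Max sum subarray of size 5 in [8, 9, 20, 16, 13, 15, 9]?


[0:5]: 66
[1:6]: 73
[2:7]: 73

Max: 73 at [1:6]


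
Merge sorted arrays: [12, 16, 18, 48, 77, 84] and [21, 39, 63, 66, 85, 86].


Take 12 from A
Take 16 from A
Take 18 from A
Take 21 from B
Take 39 from B
Take 48 from A
Take 63 from B
Take 66 from B
Take 77 from A
Take 84 from A

Merged: [12, 16, 18, 21, 39, 48, 63, 66, 77, 84, 85, 86]


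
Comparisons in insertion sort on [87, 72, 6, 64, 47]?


Algorithm: insertion sort
Input: [87, 72, 6, 64, 47]
Sorted: [6, 47, 64, 72, 87]

10


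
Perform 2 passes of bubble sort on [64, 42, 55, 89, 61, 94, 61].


Initial: [64, 42, 55, 89, 61, 94, 61]
Pass 1: [42, 55, 64, 61, 89, 61, 94] (4 swaps)
Pass 2: [42, 55, 61, 64, 61, 89, 94] (2 swaps)

After 2 passes: [42, 55, 61, 64, 61, 89, 94]


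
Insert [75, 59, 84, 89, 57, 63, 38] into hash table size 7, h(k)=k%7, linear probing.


Insert 75: h=5 -> slot 5
Insert 59: h=3 -> slot 3
Insert 84: h=0 -> slot 0
Insert 89: h=5, 1 probes -> slot 6
Insert 57: h=1 -> slot 1
Insert 63: h=0, 2 probes -> slot 2
Insert 38: h=3, 1 probes -> slot 4

Table: [84, 57, 63, 59, 38, 75, 89]


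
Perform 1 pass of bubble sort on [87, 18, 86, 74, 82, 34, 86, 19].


Initial: [87, 18, 86, 74, 82, 34, 86, 19]
Pass 1: [18, 86, 74, 82, 34, 86, 19, 87] (7 swaps)

After 1 pass: [18, 86, 74, 82, 34, 86, 19, 87]


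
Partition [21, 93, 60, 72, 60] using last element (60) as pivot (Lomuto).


Pivot: 60
  21 <= 60: advance i (no swap)
  60 <= 60: swap -> [21, 60, 93, 72, 60]
Place pivot at 2: [21, 60, 60, 72, 93]

Partitioned: [21, 60, 60, 72, 93]


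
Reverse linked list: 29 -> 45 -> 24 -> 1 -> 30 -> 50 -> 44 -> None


Step 1: curr=29, set curr.next=prev(None) | reversed so far: 29
Step 2: curr=45, set curr.next=prev(29) | reversed so far: 45 -> 29
Step 3: curr=24, set curr.next=prev(45) | reversed so far: 24 -> 45 -> 29
Step 4: curr=1, set curr.next=prev(24) | reversed so far: 1 -> 24 -> 45 -> 29
Step 5: curr=30, set curr.next=prev(1) | reversed so far: 30 -> 1 -> 24 -> 45 -> 29
Step 6: curr=50, set curr.next=prev(30) | reversed so far: 50 -> 30 -> 1 -> 24 -> 45 -> 29
Step 7: curr=44, set curr.next=prev(50) | reversed so far: 44 -> 50 -> 30 -> 1 -> 24 -> 45 -> 29

44 -> 50 -> 30 -> 1 -> 24 -> 45 -> 29 -> None


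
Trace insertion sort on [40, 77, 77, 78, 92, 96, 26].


Initial: [40, 77, 77, 78, 92, 96, 26]
Insert 77: [40, 77, 77, 78, 92, 96, 26]
Insert 77: [40, 77, 77, 78, 92, 96, 26]
Insert 78: [40, 77, 77, 78, 92, 96, 26]
Insert 92: [40, 77, 77, 78, 92, 96, 26]
Insert 96: [40, 77, 77, 78, 92, 96, 26]
Insert 26: [26, 40, 77, 77, 78, 92, 96]

Sorted: [26, 40, 77, 77, 78, 92, 96]


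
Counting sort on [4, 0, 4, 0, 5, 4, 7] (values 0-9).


Input: [4, 0, 4, 0, 5, 4, 7]
Counts: [2, 0, 0, 0, 3, 1, 0, 1, 0, 0]

Sorted: [0, 0, 4, 4, 4, 5, 7]


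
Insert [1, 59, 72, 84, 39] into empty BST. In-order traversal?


Insert 1: root
Insert 59: R from 1
Insert 72: R from 1 -> R from 59
Insert 84: R from 1 -> R from 59 -> R from 72
Insert 39: R from 1 -> L from 59

In-order: [1, 39, 59, 72, 84]


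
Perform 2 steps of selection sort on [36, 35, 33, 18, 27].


Initial: [36, 35, 33, 18, 27]
Step 1: min=18 at 3
  Swap: [18, 35, 33, 36, 27]
Step 2: min=27 at 4
  Swap: [18, 27, 33, 36, 35]

After 2 steps: [18, 27, 33, 36, 35]


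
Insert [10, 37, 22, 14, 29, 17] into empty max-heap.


Insert 10: [10]
Insert 37: [37, 10]
Insert 22: [37, 10, 22]
Insert 14: [37, 14, 22, 10]
Insert 29: [37, 29, 22, 10, 14]
Insert 17: [37, 29, 22, 10, 14, 17]

Final heap: [37, 29, 22, 10, 14, 17]


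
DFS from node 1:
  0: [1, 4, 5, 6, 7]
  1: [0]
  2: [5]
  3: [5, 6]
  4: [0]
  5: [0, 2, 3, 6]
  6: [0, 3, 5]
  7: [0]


Visit 1, push [0]
Visit 0, push [7, 6, 5, 4]
Visit 4, push []
Visit 5, push [6, 3, 2]
Visit 2, push []
Visit 3, push [6]
Visit 6, push []
Visit 7, push []

DFS order: [1, 0, 4, 5, 2, 3, 6, 7]


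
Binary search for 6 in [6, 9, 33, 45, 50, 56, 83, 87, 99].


Step 1: lo=0, hi=8, mid=4, val=50
Step 2: lo=0, hi=3, mid=1, val=9
Step 3: lo=0, hi=0, mid=0, val=6

Found at index 0


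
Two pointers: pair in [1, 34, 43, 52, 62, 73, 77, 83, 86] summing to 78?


lo=0(1)+hi=8(86)=87
lo=0(1)+hi=7(83)=84
lo=0(1)+hi=6(77)=78

Yes: 1+77=78


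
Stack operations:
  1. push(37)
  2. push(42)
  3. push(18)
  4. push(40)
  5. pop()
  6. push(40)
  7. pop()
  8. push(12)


push(37) -> [37]
push(42) -> [37, 42]
push(18) -> [37, 42, 18]
push(40) -> [37, 42, 18, 40]
pop()->40, [37, 42, 18]
push(40) -> [37, 42, 18, 40]
pop()->40, [37, 42, 18]
push(12) -> [37, 42, 18, 12]

Final stack: [37, 42, 18, 12]


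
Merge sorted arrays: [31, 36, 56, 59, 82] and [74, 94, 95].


Take 31 from A
Take 36 from A
Take 56 from A
Take 59 from A
Take 74 from B
Take 82 from A

Merged: [31, 36, 56, 59, 74, 82, 94, 95]


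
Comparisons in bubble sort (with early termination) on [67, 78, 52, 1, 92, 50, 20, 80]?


Algorithm: bubble sort (with early termination)
Input: [67, 78, 52, 1, 92, 50, 20, 80]
Sorted: [1, 20, 50, 52, 67, 78, 80, 92]

27


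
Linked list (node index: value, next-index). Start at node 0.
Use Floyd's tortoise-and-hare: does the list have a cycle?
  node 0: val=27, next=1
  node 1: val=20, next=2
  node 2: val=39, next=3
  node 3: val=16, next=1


Floyd's tortoise (slow, +1) and hare (fast, +2):
  init: slow=0, fast=0
  step 1: slow=1, fast=2
  step 2: slow=2, fast=1
  step 3: slow=3, fast=3
  slow == fast at node 3: cycle detected

Cycle: yes


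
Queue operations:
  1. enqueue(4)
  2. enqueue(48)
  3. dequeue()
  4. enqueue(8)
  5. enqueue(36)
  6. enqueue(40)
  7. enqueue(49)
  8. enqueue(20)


enqueue(4) -> [4]
enqueue(48) -> [4, 48]
dequeue()->4, [48]
enqueue(8) -> [48, 8]
enqueue(36) -> [48, 8, 36]
enqueue(40) -> [48, 8, 36, 40]
enqueue(49) -> [48, 8, 36, 40, 49]
enqueue(20) -> [48, 8, 36, 40, 49, 20]

Final queue: [48, 8, 36, 40, 49, 20]


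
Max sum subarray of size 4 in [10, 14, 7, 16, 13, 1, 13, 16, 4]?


[0:4]: 47
[1:5]: 50
[2:6]: 37
[3:7]: 43
[4:8]: 43
[5:9]: 34

Max: 50 at [1:5]


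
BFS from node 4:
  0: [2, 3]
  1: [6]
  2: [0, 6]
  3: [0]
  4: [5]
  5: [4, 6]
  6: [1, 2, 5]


Visit 4, enqueue [5]
Visit 5, enqueue [6]
Visit 6, enqueue [1, 2]
Visit 1, enqueue []
Visit 2, enqueue [0]
Visit 0, enqueue [3]
Visit 3, enqueue []

BFS order: [4, 5, 6, 1, 2, 0, 3]


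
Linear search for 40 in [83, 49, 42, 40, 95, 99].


i=0: 83!=40
i=1: 49!=40
i=2: 42!=40
i=3: 40==40 found!

Found at 3, 4 comps


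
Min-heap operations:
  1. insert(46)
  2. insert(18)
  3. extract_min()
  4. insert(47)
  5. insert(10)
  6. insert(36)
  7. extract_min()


insert(46) -> [46]
insert(18) -> [18, 46]
extract_min()->18, [46]
insert(47) -> [46, 47]
insert(10) -> [10, 47, 46]
insert(36) -> [10, 36, 46, 47]
extract_min()->10, [36, 47, 46]

Final heap: [36, 47, 46]


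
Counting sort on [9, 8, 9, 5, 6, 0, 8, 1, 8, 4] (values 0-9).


Input: [9, 8, 9, 5, 6, 0, 8, 1, 8, 4]
Counts: [1, 1, 0, 0, 1, 1, 1, 0, 3, 2]

Sorted: [0, 1, 4, 5, 6, 8, 8, 8, 9, 9]


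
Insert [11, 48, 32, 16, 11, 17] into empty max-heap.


Insert 11: [11]
Insert 48: [48, 11]
Insert 32: [48, 11, 32]
Insert 16: [48, 16, 32, 11]
Insert 11: [48, 16, 32, 11, 11]
Insert 17: [48, 16, 32, 11, 11, 17]

Final heap: [48, 16, 32, 11, 11, 17]


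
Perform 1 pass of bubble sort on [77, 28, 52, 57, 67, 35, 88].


Initial: [77, 28, 52, 57, 67, 35, 88]
Pass 1: [28, 52, 57, 67, 35, 77, 88] (5 swaps)

After 1 pass: [28, 52, 57, 67, 35, 77, 88]


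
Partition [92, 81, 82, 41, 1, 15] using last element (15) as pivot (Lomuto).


Pivot: 15
  1 <= 15: swap -> [1, 81, 82, 41, 92, 15]
Place pivot at 1: [1, 15, 82, 41, 92, 81]

Partitioned: [1, 15, 82, 41, 92, 81]


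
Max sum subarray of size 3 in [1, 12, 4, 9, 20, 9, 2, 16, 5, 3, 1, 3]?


[0:3]: 17
[1:4]: 25
[2:5]: 33
[3:6]: 38
[4:7]: 31
[5:8]: 27
[6:9]: 23
[7:10]: 24
[8:11]: 9
[9:12]: 7

Max: 38 at [3:6]


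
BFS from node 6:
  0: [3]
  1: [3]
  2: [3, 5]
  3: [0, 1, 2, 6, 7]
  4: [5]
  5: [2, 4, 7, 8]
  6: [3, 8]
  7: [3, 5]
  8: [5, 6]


Visit 6, enqueue [3, 8]
Visit 3, enqueue [0, 1, 2, 7]
Visit 8, enqueue [5]
Visit 0, enqueue []
Visit 1, enqueue []
Visit 2, enqueue []
Visit 7, enqueue []
Visit 5, enqueue [4]
Visit 4, enqueue []

BFS order: [6, 3, 8, 0, 1, 2, 7, 5, 4]


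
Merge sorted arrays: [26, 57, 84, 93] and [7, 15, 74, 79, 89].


Take 7 from B
Take 15 from B
Take 26 from A
Take 57 from A
Take 74 from B
Take 79 from B
Take 84 from A
Take 89 from B

Merged: [7, 15, 26, 57, 74, 79, 84, 89, 93]


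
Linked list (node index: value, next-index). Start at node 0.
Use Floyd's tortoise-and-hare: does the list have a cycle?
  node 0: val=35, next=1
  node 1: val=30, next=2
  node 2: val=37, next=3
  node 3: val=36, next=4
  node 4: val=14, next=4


Floyd's tortoise (slow, +1) and hare (fast, +2):
  init: slow=0, fast=0
  step 1: slow=1, fast=2
  step 2: slow=2, fast=4
  step 3: slow=3, fast=4
  step 4: slow=4, fast=4
  slow == fast at node 4: cycle detected

Cycle: yes


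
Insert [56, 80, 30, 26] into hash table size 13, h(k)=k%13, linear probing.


Insert 56: h=4 -> slot 4
Insert 80: h=2 -> slot 2
Insert 30: h=4, 1 probes -> slot 5
Insert 26: h=0 -> slot 0

Table: [26, None, 80, None, 56, 30, None, None, None, None, None, None, None]


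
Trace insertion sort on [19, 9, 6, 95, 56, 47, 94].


Initial: [19, 9, 6, 95, 56, 47, 94]
Insert 9: [9, 19, 6, 95, 56, 47, 94]
Insert 6: [6, 9, 19, 95, 56, 47, 94]
Insert 95: [6, 9, 19, 95, 56, 47, 94]
Insert 56: [6, 9, 19, 56, 95, 47, 94]
Insert 47: [6, 9, 19, 47, 56, 95, 94]
Insert 94: [6, 9, 19, 47, 56, 94, 95]

Sorted: [6, 9, 19, 47, 56, 94, 95]


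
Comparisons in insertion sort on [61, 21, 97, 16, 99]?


Algorithm: insertion sort
Input: [61, 21, 97, 16, 99]
Sorted: [16, 21, 61, 97, 99]

6


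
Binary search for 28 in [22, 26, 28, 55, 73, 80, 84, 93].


Step 1: lo=0, hi=7, mid=3, val=55
Step 2: lo=0, hi=2, mid=1, val=26
Step 3: lo=2, hi=2, mid=2, val=28

Found at index 2


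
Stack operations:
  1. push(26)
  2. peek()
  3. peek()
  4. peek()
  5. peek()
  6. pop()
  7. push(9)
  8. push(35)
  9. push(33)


push(26) -> [26]
peek()->26
peek()->26
peek()->26
peek()->26
pop()->26, []
push(9) -> [9]
push(35) -> [9, 35]
push(33) -> [9, 35, 33]

Final stack: [9, 35, 33]


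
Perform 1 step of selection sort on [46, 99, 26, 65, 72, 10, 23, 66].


Initial: [46, 99, 26, 65, 72, 10, 23, 66]
Step 1: min=10 at 5
  Swap: [10, 99, 26, 65, 72, 46, 23, 66]

After 1 step: [10, 99, 26, 65, 72, 46, 23, 66]


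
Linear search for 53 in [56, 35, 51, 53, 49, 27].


i=0: 56!=53
i=1: 35!=53
i=2: 51!=53
i=3: 53==53 found!

Found at 3, 4 comps


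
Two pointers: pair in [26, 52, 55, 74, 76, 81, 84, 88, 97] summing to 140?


lo=0(26)+hi=8(97)=123
lo=1(52)+hi=8(97)=149
lo=1(52)+hi=7(88)=140

Yes: 52+88=140


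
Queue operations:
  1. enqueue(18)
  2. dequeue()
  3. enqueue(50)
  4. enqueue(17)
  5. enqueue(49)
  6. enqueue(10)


enqueue(18) -> [18]
dequeue()->18, []
enqueue(50) -> [50]
enqueue(17) -> [50, 17]
enqueue(49) -> [50, 17, 49]
enqueue(10) -> [50, 17, 49, 10]

Final queue: [50, 17, 49, 10]


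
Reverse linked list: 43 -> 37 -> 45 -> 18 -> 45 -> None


Step 1: curr=43, set curr.next=prev(None) | reversed so far: 43
Step 2: curr=37, set curr.next=prev(43) | reversed so far: 37 -> 43
Step 3: curr=45, set curr.next=prev(37) | reversed so far: 45 -> 37 -> 43
Step 4: curr=18, set curr.next=prev(45) | reversed so far: 18 -> 45 -> 37 -> 43
Step 5: curr=45, set curr.next=prev(18) | reversed so far: 45 -> 18 -> 45 -> 37 -> 43

45 -> 18 -> 45 -> 37 -> 43 -> None


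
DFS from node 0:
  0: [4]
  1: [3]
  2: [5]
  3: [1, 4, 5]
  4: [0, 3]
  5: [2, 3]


Visit 0, push [4]
Visit 4, push [3]
Visit 3, push [5, 1]
Visit 1, push []
Visit 5, push [2]
Visit 2, push []

DFS order: [0, 4, 3, 1, 5, 2]


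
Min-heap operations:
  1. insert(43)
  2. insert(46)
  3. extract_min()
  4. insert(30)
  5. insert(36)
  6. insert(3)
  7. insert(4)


insert(43) -> [43]
insert(46) -> [43, 46]
extract_min()->43, [46]
insert(30) -> [30, 46]
insert(36) -> [30, 46, 36]
insert(3) -> [3, 30, 36, 46]
insert(4) -> [3, 4, 36, 46, 30]

Final heap: [3, 4, 36, 46, 30]


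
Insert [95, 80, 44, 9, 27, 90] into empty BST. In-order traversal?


Insert 95: root
Insert 80: L from 95
Insert 44: L from 95 -> L from 80
Insert 9: L from 95 -> L from 80 -> L from 44
Insert 27: L from 95 -> L from 80 -> L from 44 -> R from 9
Insert 90: L from 95 -> R from 80

In-order: [9, 27, 44, 80, 90, 95]


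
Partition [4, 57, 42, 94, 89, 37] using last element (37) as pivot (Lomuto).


Pivot: 37
  4 <= 37: advance i (no swap)
Place pivot at 1: [4, 37, 42, 94, 89, 57]

Partitioned: [4, 37, 42, 94, 89, 57]


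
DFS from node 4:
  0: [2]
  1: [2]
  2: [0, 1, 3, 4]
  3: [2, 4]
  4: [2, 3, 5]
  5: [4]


Visit 4, push [5, 3, 2]
Visit 2, push [3, 1, 0]
Visit 0, push []
Visit 1, push []
Visit 3, push []
Visit 5, push []

DFS order: [4, 2, 0, 1, 3, 5]


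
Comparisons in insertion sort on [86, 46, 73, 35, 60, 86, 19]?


Algorithm: insertion sort
Input: [86, 46, 73, 35, 60, 86, 19]
Sorted: [19, 35, 46, 60, 73, 86, 86]

16


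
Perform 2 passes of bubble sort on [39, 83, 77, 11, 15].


Initial: [39, 83, 77, 11, 15]
Pass 1: [39, 77, 11, 15, 83] (3 swaps)
Pass 2: [39, 11, 15, 77, 83] (2 swaps)

After 2 passes: [39, 11, 15, 77, 83]


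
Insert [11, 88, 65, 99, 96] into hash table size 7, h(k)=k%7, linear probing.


Insert 11: h=4 -> slot 4
Insert 88: h=4, 1 probes -> slot 5
Insert 65: h=2 -> slot 2
Insert 99: h=1 -> slot 1
Insert 96: h=5, 1 probes -> slot 6

Table: [None, 99, 65, None, 11, 88, 96]


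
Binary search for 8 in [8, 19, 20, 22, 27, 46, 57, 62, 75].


Step 1: lo=0, hi=8, mid=4, val=27
Step 2: lo=0, hi=3, mid=1, val=19
Step 3: lo=0, hi=0, mid=0, val=8

Found at index 0


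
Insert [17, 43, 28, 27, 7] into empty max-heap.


Insert 17: [17]
Insert 43: [43, 17]
Insert 28: [43, 17, 28]
Insert 27: [43, 27, 28, 17]
Insert 7: [43, 27, 28, 17, 7]

Final heap: [43, 27, 28, 17, 7]


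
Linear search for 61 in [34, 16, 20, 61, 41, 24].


i=0: 34!=61
i=1: 16!=61
i=2: 20!=61
i=3: 61==61 found!

Found at 3, 4 comps


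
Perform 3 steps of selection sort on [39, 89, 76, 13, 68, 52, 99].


Initial: [39, 89, 76, 13, 68, 52, 99]
Step 1: min=13 at 3
  Swap: [13, 89, 76, 39, 68, 52, 99]
Step 2: min=39 at 3
  Swap: [13, 39, 76, 89, 68, 52, 99]
Step 3: min=52 at 5
  Swap: [13, 39, 52, 89, 68, 76, 99]

After 3 steps: [13, 39, 52, 89, 68, 76, 99]


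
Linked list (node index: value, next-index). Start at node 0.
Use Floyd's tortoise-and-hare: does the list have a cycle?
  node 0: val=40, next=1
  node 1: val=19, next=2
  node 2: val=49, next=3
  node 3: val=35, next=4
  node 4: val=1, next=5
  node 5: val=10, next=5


Floyd's tortoise (slow, +1) and hare (fast, +2):
  init: slow=0, fast=0
  step 1: slow=1, fast=2
  step 2: slow=2, fast=4
  step 3: slow=3, fast=5
  step 4: slow=4, fast=5
  step 5: slow=5, fast=5
  slow == fast at node 5: cycle detected

Cycle: yes


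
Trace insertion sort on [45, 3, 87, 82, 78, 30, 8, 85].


Initial: [45, 3, 87, 82, 78, 30, 8, 85]
Insert 3: [3, 45, 87, 82, 78, 30, 8, 85]
Insert 87: [3, 45, 87, 82, 78, 30, 8, 85]
Insert 82: [3, 45, 82, 87, 78, 30, 8, 85]
Insert 78: [3, 45, 78, 82, 87, 30, 8, 85]
Insert 30: [3, 30, 45, 78, 82, 87, 8, 85]
Insert 8: [3, 8, 30, 45, 78, 82, 87, 85]
Insert 85: [3, 8, 30, 45, 78, 82, 85, 87]

Sorted: [3, 8, 30, 45, 78, 82, 85, 87]


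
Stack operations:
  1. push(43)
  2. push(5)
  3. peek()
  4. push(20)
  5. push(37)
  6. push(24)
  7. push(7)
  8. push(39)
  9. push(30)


push(43) -> [43]
push(5) -> [43, 5]
peek()->5
push(20) -> [43, 5, 20]
push(37) -> [43, 5, 20, 37]
push(24) -> [43, 5, 20, 37, 24]
push(7) -> [43, 5, 20, 37, 24, 7]
push(39) -> [43, 5, 20, 37, 24, 7, 39]
push(30) -> [43, 5, 20, 37, 24, 7, 39, 30]

Final stack: [43, 5, 20, 37, 24, 7, 39, 30]


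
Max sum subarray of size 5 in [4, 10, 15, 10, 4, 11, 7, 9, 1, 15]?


[0:5]: 43
[1:6]: 50
[2:7]: 47
[3:8]: 41
[4:9]: 32
[5:10]: 43

Max: 50 at [1:6]


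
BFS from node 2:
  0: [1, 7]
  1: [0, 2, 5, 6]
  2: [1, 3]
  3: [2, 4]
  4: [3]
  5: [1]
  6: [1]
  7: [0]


Visit 2, enqueue [1, 3]
Visit 1, enqueue [0, 5, 6]
Visit 3, enqueue [4]
Visit 0, enqueue [7]
Visit 5, enqueue []
Visit 6, enqueue []
Visit 4, enqueue []
Visit 7, enqueue []

BFS order: [2, 1, 3, 0, 5, 6, 4, 7]


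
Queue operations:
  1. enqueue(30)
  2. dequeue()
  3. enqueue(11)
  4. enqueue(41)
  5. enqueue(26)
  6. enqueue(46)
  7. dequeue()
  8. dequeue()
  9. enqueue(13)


enqueue(30) -> [30]
dequeue()->30, []
enqueue(11) -> [11]
enqueue(41) -> [11, 41]
enqueue(26) -> [11, 41, 26]
enqueue(46) -> [11, 41, 26, 46]
dequeue()->11, [41, 26, 46]
dequeue()->41, [26, 46]
enqueue(13) -> [26, 46, 13]

Final queue: [26, 46, 13]


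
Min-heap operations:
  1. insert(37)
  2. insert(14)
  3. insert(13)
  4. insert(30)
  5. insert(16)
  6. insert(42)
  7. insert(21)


insert(37) -> [37]
insert(14) -> [14, 37]
insert(13) -> [13, 37, 14]
insert(30) -> [13, 30, 14, 37]
insert(16) -> [13, 16, 14, 37, 30]
insert(42) -> [13, 16, 14, 37, 30, 42]
insert(21) -> [13, 16, 14, 37, 30, 42, 21]

Final heap: [13, 16, 14, 37, 30, 42, 21]
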